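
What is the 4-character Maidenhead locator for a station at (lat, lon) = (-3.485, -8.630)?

II56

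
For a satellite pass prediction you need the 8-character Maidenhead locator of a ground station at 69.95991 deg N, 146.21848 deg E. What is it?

Offset from 180°W / 90°S: lon 326.21848°, lat 159.95991°.
Field: 326.21848/20 → 16 → Q, 159.95991/10 → 15 → P; chars QP.
Square: 6.21848/2 → 3, 9.95991/1 → 9; chars 39.
Subsquare: 0.21848/0.0833333 → 2 → c, 0.95991/0.0416667 → 23 → x; chars cx.
Extended square: 0.05181/0.00833333 → 6, 0.00158/0.00416667 → 0; chars 60.

QP39cx60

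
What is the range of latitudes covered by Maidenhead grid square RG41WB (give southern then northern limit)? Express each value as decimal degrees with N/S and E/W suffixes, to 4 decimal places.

Field R=17, G=6: +17·20° lon, +6·10° lat → SW at lon 160°, lat -30°.
Square 4, 1: +4·2° lon, +1·1° lat → SW at lon 168°, lat -29°.
Subsquare w=22, b=1: +22·0.0833333° lon, +1·0.0416667° lat → SW at lon 169.833°, lat -28.9583°.
Cell spans 0.0833333° lon × 0.0416667° lat.
south 28.9583° S, north 28.9167° S.

28.9583° S, 28.9167° S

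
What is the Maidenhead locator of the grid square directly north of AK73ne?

Latitude subsquare e = 4; +1 → 5 = f.
The longitude characters are unchanged.

AK73nf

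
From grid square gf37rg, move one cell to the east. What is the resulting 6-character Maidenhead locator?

GF37sg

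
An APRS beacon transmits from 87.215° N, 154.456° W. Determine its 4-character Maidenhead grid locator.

BR27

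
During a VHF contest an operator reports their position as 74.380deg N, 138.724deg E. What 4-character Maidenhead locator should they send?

PQ94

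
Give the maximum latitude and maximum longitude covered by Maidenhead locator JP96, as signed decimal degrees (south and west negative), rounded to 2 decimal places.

Field J=9, P=15: +9·20° lon, +15·10° lat → SW at lon 0°, lat 60°.
Square 9, 6: +9·2° lon, +6·1° lat → SW at lon 18°, lat 66°.
Cell spans 2° lon × 1° lat. NE corner is SW corner plus one full cell.
latitude 67.00, longitude 20.00.

67.00, 20.00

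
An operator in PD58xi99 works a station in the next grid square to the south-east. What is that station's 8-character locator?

PD68ai08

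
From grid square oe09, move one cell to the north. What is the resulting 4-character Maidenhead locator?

OF00

Latitude square 9; +1 → 10, wraps to 0, carry into field.
Latitude field E = 4; +1 → 5 = F.
The longitude characters are unchanged.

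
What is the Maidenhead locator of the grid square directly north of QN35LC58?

QN35lc59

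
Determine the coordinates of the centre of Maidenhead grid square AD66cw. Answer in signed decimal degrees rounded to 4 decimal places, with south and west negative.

Field A=0, D=3: +0·20° lon, +3·10° lat → SW at lon -180°, lat -60°.
Square 6, 6: +6·2° lon, +6·1° lat → SW at lon -168°, lat -54°.
Subsquare c=2, w=22: +2·0.0833333° lon, +22·0.0416667° lat → SW at lon -167.833°, lat -53.0833°.
Cell spans 0.0833333° lon × 0.0416667° lat. Centre is SW corner plus half of each.
latitude -53.0625, longitude -167.7917.

-53.0625, -167.7917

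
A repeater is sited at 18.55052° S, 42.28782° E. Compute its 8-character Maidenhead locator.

LH11dk47

Add 180° to longitude and 90° to latitude: 222.28782, 71.44948.
Field: lon ⌊222.28782/20⌋ = 11 → L; lat ⌊71.44948/10⌋ = 7 → H.
Square: lon ⌊2.28782/2⌋ = 1; lat ⌊1.44948/1⌋ = 1.
Subsquare: lon ⌊0.28782/0.0833333⌋ = 3 → d; lat ⌊0.44948/0.0416667⌋ = 10 → k.
Extended square: lon ⌊0.03782/0.00833333⌋ = 4; lat ⌊0.03281/0.00416667⌋ = 7.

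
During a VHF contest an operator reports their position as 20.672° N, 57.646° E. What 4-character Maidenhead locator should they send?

LL80

Offset from 180°W / 90°S: lon 237.65°, lat 110.67°.
Field: 237.65/20 → 11 → L, 110.67/10 → 11 → L; chars LL.
Square: 17.65/2 → 8, 0.67/1 → 0; chars 80.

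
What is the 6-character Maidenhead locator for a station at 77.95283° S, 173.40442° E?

RB62qb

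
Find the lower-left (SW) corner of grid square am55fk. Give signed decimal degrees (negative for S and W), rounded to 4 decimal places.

Field A=0, M=12: +0·20° lon, +12·10° lat → SW at lon -180°, lat 30°.
Square 5, 5: +5·2° lon, +5·1° lat → SW at lon -170°, lat 35°.
Subsquare f=5, k=10: +5·0.0833333° lon, +10·0.0416667° lat → SW at lon -169.583°, lat 35.4167°.
latitude 35.4167, longitude -169.5833.

35.4167, -169.5833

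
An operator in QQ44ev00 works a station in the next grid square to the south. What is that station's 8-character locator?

QQ44eu09

Latitude extended square 0; −1 → -1, wraps to 9, carry into subsquare.
Latitude subsquare v = 21; −1 → 20 = u.
The longitude characters are unchanged.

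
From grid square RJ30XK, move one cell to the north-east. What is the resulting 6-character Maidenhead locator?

RJ40al

Longitude subsquare x = 23; +1 → 24, wraps to 0 = a, carry into square.
Longitude square 3; +1 → 4.
Latitude subsquare k = 10; +1 → 11 = l.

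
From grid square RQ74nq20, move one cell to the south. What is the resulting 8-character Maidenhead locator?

RQ74np29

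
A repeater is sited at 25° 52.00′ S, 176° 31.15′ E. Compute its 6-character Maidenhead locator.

Add 180° to longitude and 90° to latitude: 356.5192, 64.1333.
Field: lon ⌊356.5192/20⌋ = 17 → R; lat ⌊64.1333/10⌋ = 6 → G.
Square: lon ⌊16.5192/2⌋ = 8; lat ⌊4.1333/1⌋ = 4.
Subsquare: lon ⌊0.5192/0.0833333⌋ = 6 → g; lat ⌊0.1333/0.0416667⌋ = 3 → d.

RG84gd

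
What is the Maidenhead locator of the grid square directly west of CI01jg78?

Longitude extended square 7; −1 → 6.
The latitude characters are unchanged.

CI01jg68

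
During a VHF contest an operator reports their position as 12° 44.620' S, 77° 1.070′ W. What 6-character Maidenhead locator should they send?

FH17lg

Offset from 180°W / 90°S: lon 102.9822°, lat 77.2563°.
Field: 102.9822/20 → 5 → F, 77.2563/10 → 7 → H; chars FH.
Square: 2.9822/2 → 1, 7.2563/1 → 7; chars 17.
Subsquare: 0.9822/0.0833333 → 11 → l, 0.2563/0.0416667 → 6 → g; chars lg.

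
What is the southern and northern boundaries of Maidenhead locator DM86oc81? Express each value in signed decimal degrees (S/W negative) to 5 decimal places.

36.08750, 36.09167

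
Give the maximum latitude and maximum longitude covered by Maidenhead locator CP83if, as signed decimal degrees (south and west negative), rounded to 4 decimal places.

63.2500, -123.2500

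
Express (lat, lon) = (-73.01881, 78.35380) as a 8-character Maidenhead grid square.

Add 180° to longitude and 90° to latitude: 258.35380, 16.98119.
Field: 258.35380/20 → 12 → M, 16.98119/10 → 1 → B; chars MB.
Square: 18.35380/2 → 9, 6.98119/1 → 6; chars 96.
Subsquare: 0.35380/0.0833333 → 4 → e, 0.98119/0.0416667 → 23 → x; chars ex.
Extended square: 0.02047/0.00833333 → 2, 0.02286/0.00416667 → 5; chars 25.

MB96ex25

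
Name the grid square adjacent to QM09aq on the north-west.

PM99xr

Longitude subsquare a = 0; −1 → -1, wraps to 23 = x, carry into square.
Longitude square 0; −1 → -1, wraps to 9, carry into field.
Longitude field Q = 16; −1 → 15 = P.
Latitude subsquare q = 16; +1 → 17 = r.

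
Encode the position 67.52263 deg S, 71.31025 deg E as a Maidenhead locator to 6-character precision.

MC52pl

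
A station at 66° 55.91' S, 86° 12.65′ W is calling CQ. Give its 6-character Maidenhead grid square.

EC63vb

Add 180° to longitude and 90° to latitude: 93.7892, 23.0682.
Field: lon ⌊93.7892/20⌋ = 4 → E; lat ⌊23.0682/10⌋ = 2 → C.
Square: lon ⌊13.7892/2⌋ = 6; lat ⌊3.0682/1⌋ = 3.
Subsquare: lon ⌊1.7892/0.0833333⌋ = 21 → v; lat ⌊0.0682/0.0416667⌋ = 1 → b.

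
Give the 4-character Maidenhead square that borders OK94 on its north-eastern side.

PK05

Longitude square 9; +1 → 10, wraps to 0, carry into field.
Longitude field O = 14; +1 → 15 = P.
Latitude square 4; +1 → 5.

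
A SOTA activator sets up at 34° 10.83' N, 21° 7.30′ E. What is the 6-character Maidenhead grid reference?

KM04ne

Offset from 180°W / 90°S: lon 201.1217°, lat 124.1805°.
Field: lon ⌊201.1217/20⌋ = 10 → K; lat ⌊124.1805/10⌋ = 12 → M.
Square: lon ⌊1.1217/2⌋ = 0; lat ⌊4.1805/1⌋ = 4.
Subsquare: lon ⌊1.1217/0.0833333⌋ = 13 → n; lat ⌊0.1805/0.0416667⌋ = 4 → e.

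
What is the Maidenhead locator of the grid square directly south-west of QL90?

Longitude square 9; −1 → 8.
Latitude square 0; −1 → -1, wraps to 9, carry into field.
Latitude field L = 11; −1 → 10 = K.

QK89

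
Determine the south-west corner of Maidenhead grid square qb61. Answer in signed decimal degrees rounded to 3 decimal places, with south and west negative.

-79.000, 152.000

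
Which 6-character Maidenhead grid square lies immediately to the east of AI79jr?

Longitude subsquare j = 9; +1 → 10 = k.
The latitude characters are unchanged.

AI79kr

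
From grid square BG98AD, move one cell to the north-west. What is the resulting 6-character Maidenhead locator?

BG88xe

Longitude subsquare a = 0; −1 → -1, wraps to 23 = x, carry into square.
Longitude square 9; −1 → 8.
Latitude subsquare d = 3; +1 → 4 = e.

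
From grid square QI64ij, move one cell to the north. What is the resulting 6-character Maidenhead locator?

Latitude subsquare j = 9; +1 → 10 = k.
The longitude characters are unchanged.

QI64ik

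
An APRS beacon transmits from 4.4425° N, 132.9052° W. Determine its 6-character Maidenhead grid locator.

Offset from 180°W / 90°S: lon 47.0948°, lat 94.4425°.
Field: 47.0948/20 → 2 → C, 94.4425/10 → 9 → J; chars CJ.
Square: 7.0948/2 → 3, 4.4425/1 → 4; chars 34.
Subsquare: 1.0948/0.0833333 → 13 → n, 0.4425/0.0416667 → 10 → k; chars nk.

CJ34nk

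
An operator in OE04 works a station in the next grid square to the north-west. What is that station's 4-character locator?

NE95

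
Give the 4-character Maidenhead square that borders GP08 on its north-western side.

FP99

Longitude square 0; −1 → -1, wraps to 9, carry into field.
Longitude field G = 6; −1 → 5 = F.
Latitude square 8; +1 → 9.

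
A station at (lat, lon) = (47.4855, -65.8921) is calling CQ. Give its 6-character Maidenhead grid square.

FN77bl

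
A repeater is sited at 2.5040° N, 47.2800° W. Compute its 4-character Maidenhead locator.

GJ62

Offset from 180°W / 90°S: lon 132.72°, lat 92.50°.
Field (20°×10°, letters A–R): 132.72/20 → 6 → G, 92.50/10 → 9 → J; chars GJ.
Square (2°×1°, digits 0–9): 12.72/2 → 6, 2.50/1 → 2; chars 62.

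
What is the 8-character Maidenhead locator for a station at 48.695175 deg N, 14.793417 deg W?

Add 180° to longitude and 90° to latitude: 165.20658, 138.69518.
Field (20°×10°, letters A–R): lon ⌊165.20658/20⌋ = 8 → I; lat ⌊138.69518/10⌋ = 13 → N.
Square (2°×1°, digits 0–9): lon ⌊5.20658/2⌋ = 2; lat ⌊8.69518/1⌋ = 8.
Subsquare (5′×2.5′, letters a–x): lon ⌊1.20658/0.0833333⌋ = 14 → o; lat ⌊0.69518/0.0416667⌋ = 16 → q.
Extended square (30″×15″, digits 0–9): lon ⌊0.03992/0.00833333⌋ = 4; lat ⌊0.02851/0.00416667⌋ = 6.

IN28oq46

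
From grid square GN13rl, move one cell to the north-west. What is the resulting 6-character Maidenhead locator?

Longitude subsquare r = 17; −1 → 16 = q.
Latitude subsquare l = 11; +1 → 12 = m.

GN13qm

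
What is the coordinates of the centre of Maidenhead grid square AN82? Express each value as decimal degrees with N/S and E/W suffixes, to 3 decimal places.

42.500° N, 163.000° W

Field A=0, N=13: +0·20° lon, +13·10° lat → SW at lon -180°, lat 40°.
Square 8, 2: +8·2° lon, +2·1° lat → SW at lon -164°, lat 42°.
Cell spans 2° lon × 1° lat. Centre is SW corner plus half of each.
latitude 42.500° N, longitude 163.000° W.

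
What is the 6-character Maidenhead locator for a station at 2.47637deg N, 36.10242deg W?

Offset from 180°W / 90°S: lon 143.8976°, lat 92.4764°.
Field: 143.8976/20 → 7 → H, 92.4764/10 → 9 → J; chars HJ.
Square: 3.8976/2 → 1, 2.4764/1 → 2; chars 12.
Subsquare: 1.8976/0.0833333 → 22 → w, 0.4764/0.0416667 → 11 → l; chars wl.

HJ12wl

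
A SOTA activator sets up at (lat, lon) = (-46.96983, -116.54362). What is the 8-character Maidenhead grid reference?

DE13ra47

Add 180° to longitude and 90° to latitude: 63.45638, 43.03017.
Field: lon ⌊63.45638/20⌋ = 3 → D; lat ⌊43.03017/10⌋ = 4 → E.
Square: lon ⌊3.45638/2⌋ = 1; lat ⌊3.03017/1⌋ = 3.
Subsquare: lon ⌊1.45638/0.0833333⌋ = 17 → r; lat ⌊0.03017/0.0416667⌋ = 0 → a.
Extended square: lon ⌊0.03971/0.00833333⌋ = 4; lat ⌊0.03017/0.00416667⌋ = 7.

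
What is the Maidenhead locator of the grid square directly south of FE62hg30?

FE62hf39

Latitude extended square 0; −1 → -1, wraps to 9, carry into subsquare.
Latitude subsquare g = 6; −1 → 5 = f.
The longitude characters are unchanged.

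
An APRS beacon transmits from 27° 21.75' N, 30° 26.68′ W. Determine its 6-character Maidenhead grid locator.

HL47si

Shift to the Maidenhead origin (180°W, 90°S): lon 149.5553, lat 117.3625.
Field (20°×10°, letters A–R): lon ⌊149.5553/20⌋ = 7 → H; lat ⌊117.3625/10⌋ = 11 → L.
Square (2°×1°, digits 0–9): lon ⌊9.5553/2⌋ = 4; lat ⌊7.3625/1⌋ = 7.
Subsquare (5′×2.5′, letters a–x): lon ⌊1.5553/0.0833333⌋ = 18 → s; lat ⌊0.3625/0.0416667⌋ = 8 → i.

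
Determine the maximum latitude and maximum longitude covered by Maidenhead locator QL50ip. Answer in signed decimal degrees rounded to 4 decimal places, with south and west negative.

20.6667, 150.7500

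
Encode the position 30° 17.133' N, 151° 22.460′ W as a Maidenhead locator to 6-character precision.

Add 180° to longitude and 90° to latitude: 28.6257, 120.2856.
Field (20°×10°, letters A–R): lon ⌊28.6257/20⌋ = 1 → B; lat ⌊120.2856/10⌋ = 12 → M.
Square (2°×1°, digits 0–9): lon ⌊8.6257/2⌋ = 4; lat ⌊0.2856/1⌋ = 0.
Subsquare (5′×2.5′, letters a–x): lon ⌊0.6257/0.0833333⌋ = 7 → h; lat ⌊0.2856/0.0416667⌋ = 6 → g.

BM40hg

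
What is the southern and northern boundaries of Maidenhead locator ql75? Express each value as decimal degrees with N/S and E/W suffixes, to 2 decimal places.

25.00° N, 26.00° N

Field Q=16, L=11: +16·20° lon, +11·10° lat → SW at lon 140°, lat 20°.
Square 7, 5: +7·2° lon, +5·1° lat → SW at lon 154°, lat 25°.
Cell spans 2° lon × 1° lat.
south 25.00° N, north 26.00° N.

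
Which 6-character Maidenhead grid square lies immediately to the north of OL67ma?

Latitude subsquare a = 0; +1 → 1 = b.
The longitude characters are unchanged.

OL67mb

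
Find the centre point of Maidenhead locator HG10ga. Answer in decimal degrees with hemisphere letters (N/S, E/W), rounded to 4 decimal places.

Field H=7, G=6: +7·20° lon, +6·10° lat → SW at lon -40°, lat -30°.
Square 1, 0: +1·2° lon, +0·1° lat → SW at lon -38°, lat -30°.
Subsquare g=6, a=0: +6·0.0833333° lon, +0·0.0416667° lat → SW at lon -37.5°, lat -30°.
Cell spans 0.0833333° lon × 0.0416667° lat. Centre is SW corner plus half of each.
latitude 29.9792° S, longitude 37.4583° W.

29.9792° S, 37.4583° W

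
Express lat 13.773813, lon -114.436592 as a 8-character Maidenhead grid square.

DK23ss75

Offset from 180°W / 90°S: lon 65.56341°, lat 103.77381°.
Field (20°×10°, letters A–R): 65.56341/20 → 3 → D, 103.77381/10 → 10 → K; chars DK.
Square (2°×1°, digits 0–9): 5.56341/2 → 2, 3.77381/1 → 3; chars 23.
Subsquare (5′×2.5′, letters a–x): 1.56341/0.0833333 → 18 → s, 0.77381/0.0416667 → 18 → s; chars ss.
Extended square (30″×15″, digits 0–9): 0.06341/0.00833333 → 7, 0.02381/0.00416667 → 5; chars 75.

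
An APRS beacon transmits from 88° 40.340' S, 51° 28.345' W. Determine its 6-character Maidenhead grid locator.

Add 180° to longitude and 90° to latitude: 128.5276, 1.3277.
Field (20°×10°, letters A–R): 128.5276/20 → 6 → G, 1.3277/10 → 0 → A; chars GA.
Square (2°×1°, digits 0–9): 8.5276/2 → 4, 1.3277/1 → 1; chars 41.
Subsquare (5′×2.5′, letters a–x): 0.5276/0.0833333 → 6 → g, 0.3277/0.0416667 → 7 → h; chars gh.

GA41gh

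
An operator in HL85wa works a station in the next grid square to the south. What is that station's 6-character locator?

HL84wx

Latitude subsquare a = 0; −1 → -1, wraps to 23 = x, carry into square.
Latitude square 5; −1 → 4.
The longitude characters are unchanged.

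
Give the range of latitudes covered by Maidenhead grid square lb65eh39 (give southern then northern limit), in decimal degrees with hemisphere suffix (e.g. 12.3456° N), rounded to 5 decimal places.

74.67083° S, 74.66667° S

Field L=11, B=1: +11·20° lon, +1·10° lat → SW at lon 40°, lat -80°.
Square 6, 5: +6·2° lon, +5·1° lat → SW at lon 52°, lat -75°.
Subsquare e=4, h=7: +4·0.0833333° lon, +7·0.0416667° lat → SW at lon 52.3333°, lat -74.7083°.
Extended square 3, 9: +3·0.00833333° lon, +9·0.00416667° lat → SW at lon 52.3583°, lat -74.6708°.
Cell spans 0.00833333° lon × 0.00416667° lat.
south 74.67083° S, north 74.66667° S.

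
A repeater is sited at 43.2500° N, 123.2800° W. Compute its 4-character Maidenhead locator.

Offset from 180°W / 90°S: lon 56.72°, lat 133.25°.
Field: 56.72/20 → 2 → C, 133.25/10 → 13 → N; chars CN.
Square: 16.72/2 → 8, 3.25/1 → 3; chars 83.

CN83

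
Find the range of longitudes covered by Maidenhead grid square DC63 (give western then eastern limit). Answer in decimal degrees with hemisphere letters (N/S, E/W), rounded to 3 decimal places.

Field D=3, C=2: +3·20° lon, +2·10° lat → SW at lon -120°, lat -70°.
Square 6, 3: +6·2° lon, +3·1° lat → SW at lon -108°, lat -67°.
Cell spans 2° lon × 1° lat.
west 108.000° W, east 106.000° W.

108.000° W, 106.000° W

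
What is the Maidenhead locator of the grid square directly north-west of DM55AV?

Longitude subsquare a = 0; −1 → -1, wraps to 23 = x, carry into square.
Longitude square 5; −1 → 4.
Latitude subsquare v = 21; +1 → 22 = w.

DM45xw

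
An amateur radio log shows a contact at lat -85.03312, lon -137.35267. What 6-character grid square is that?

CA14hx

Shift to the Maidenhead origin (180°W, 90°S): lon 42.6473, lat 4.9669.
Field: 42.6473/20 → 2 → C, 4.9669/10 → 0 → A; chars CA.
Square: 2.6473/2 → 1, 4.9669/1 → 4; chars 14.
Subsquare: 0.6473/0.0833333 → 7 → h, 0.9669/0.0416667 → 23 → x; chars hx.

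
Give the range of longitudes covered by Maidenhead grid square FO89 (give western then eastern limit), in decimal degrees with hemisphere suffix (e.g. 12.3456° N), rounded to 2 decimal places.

64.00° W, 62.00° W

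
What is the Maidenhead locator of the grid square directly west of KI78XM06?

Longitude extended square 0; −1 → -1, wraps to 9, carry into subsquare.
Longitude subsquare x = 23; −1 → 22 = w.
The latitude characters are unchanged.

KI78wm96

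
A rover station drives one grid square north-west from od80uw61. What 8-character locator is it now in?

OD80uw52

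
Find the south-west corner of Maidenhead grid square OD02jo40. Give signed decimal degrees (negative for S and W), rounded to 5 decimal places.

Field O=14, D=3: +14·20° lon, +3·10° lat → SW at lon 100°, lat -60°.
Square 0, 2: +0·2° lon, +2·1° lat → SW at lon 100°, lat -58°.
Subsquare j=9, o=14: +9·0.0833333° lon, +14·0.0416667° lat → SW at lon 100.75°, lat -57.4167°.
Extended square 4, 0: +4·0.00833333° lon, +0·0.00416667° lat → SW at lon 100.783°, lat -57.4167°.
latitude -57.41667, longitude 100.78333.

-57.41667, 100.78333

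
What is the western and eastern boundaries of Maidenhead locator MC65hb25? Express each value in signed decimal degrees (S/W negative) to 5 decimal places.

72.60000, 72.60833

Field M=12, C=2: +12·20° lon, +2·10° lat → SW at lon 60°, lat -70°.
Square 6, 5: +6·2° lon, +5·1° lat → SW at lon 72°, lat -65°.
Subsquare h=7, b=1: +7·0.0833333° lon, +1·0.0416667° lat → SW at lon 72.5833°, lat -64.9583°.
Extended square 2, 5: +2·0.00833333° lon, +5·0.00416667° lat → SW at lon 72.6°, lat -64.9375°.
Cell spans 0.00833333° lon × 0.00416667° lat.
west 72.60000, east 72.60833.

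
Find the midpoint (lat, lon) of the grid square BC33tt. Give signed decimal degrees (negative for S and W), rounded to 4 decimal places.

Field B=1, C=2: +1·20° lon, +2·10° lat → SW at lon -160°, lat -70°.
Square 3, 3: +3·2° lon, +3·1° lat → SW at lon -154°, lat -67°.
Subsquare t=19, t=19: +19·0.0833333° lon, +19·0.0416667° lat → SW at lon -152.417°, lat -66.2083°.
Cell spans 0.0833333° lon × 0.0416667° lat. Centre is SW corner plus half of each.
latitude -66.1875, longitude -152.3750.

-66.1875, -152.3750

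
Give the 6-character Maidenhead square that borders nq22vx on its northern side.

Latitude subsquare x = 23; +1 → 24, wraps to 0 = a, carry into square.
Latitude square 2; +1 → 3.
The longitude characters are unchanged.

NQ23va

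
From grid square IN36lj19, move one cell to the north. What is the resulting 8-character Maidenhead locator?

IN36lk10

Latitude extended square 9; +1 → 10, wraps to 0, carry into subsquare.
Latitude subsquare j = 9; +1 → 10 = k.
The longitude characters are unchanged.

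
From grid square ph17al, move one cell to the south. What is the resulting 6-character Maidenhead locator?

PH17ak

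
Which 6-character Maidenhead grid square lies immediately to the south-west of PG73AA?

Longitude subsquare a = 0; −1 → -1, wraps to 23 = x, carry into square.
Longitude square 7; −1 → 6.
Latitude subsquare a = 0; −1 → -1, wraps to 23 = x, carry into square.
Latitude square 3; −1 → 2.

PG62xx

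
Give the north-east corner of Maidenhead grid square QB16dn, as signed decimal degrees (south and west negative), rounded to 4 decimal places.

-73.4167, 142.3333

Field Q=16, B=1: +16·20° lon, +1·10° lat → SW at lon 140°, lat -80°.
Square 1, 6: +1·2° lon, +6·1° lat → SW at lon 142°, lat -74°.
Subsquare d=3, n=13: +3·0.0833333° lon, +13·0.0416667° lat → SW at lon 142.25°, lat -73.4583°.
Cell spans 0.0833333° lon × 0.0416667° lat. NE corner is SW corner plus one full cell.
latitude -73.4167, longitude 142.3333.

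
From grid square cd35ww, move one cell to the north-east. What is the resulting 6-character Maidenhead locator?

Longitude subsquare w = 22; +1 → 23 = x.
Latitude subsquare w = 22; +1 → 23 = x.

CD35xx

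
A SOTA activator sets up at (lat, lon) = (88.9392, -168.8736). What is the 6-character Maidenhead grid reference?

AR58nw

Offset from 180°W / 90°S: lon 11.1264°, lat 178.9392°.
Field: lon ⌊11.1264/20⌋ = 0 → A; lat ⌊178.9392/10⌋ = 17 → R.
Square: lon ⌊11.1264/2⌋ = 5; lat ⌊8.9392/1⌋ = 8.
Subsquare: lon ⌊1.1264/0.0833333⌋ = 13 → n; lat ⌊0.9392/0.0416667⌋ = 22 → w.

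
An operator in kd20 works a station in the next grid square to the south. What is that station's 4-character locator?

Latitude square 0; −1 → -1, wraps to 9, carry into field.
Latitude field D = 3; −1 → 2 = C.
The longitude characters are unchanged.

KC29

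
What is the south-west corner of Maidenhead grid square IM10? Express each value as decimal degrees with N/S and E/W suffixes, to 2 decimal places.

30.00° N, 18.00° W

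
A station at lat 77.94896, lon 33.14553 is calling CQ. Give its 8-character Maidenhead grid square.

KQ67nw77

Offset from 180°W / 90°S: lon 213.14553°, lat 167.94896°.
Field: 213.14553/20 → 10 → K, 167.94896/10 → 16 → Q; chars KQ.
Square: 13.14553/2 → 6, 7.94896/1 → 7; chars 67.
Subsquare: 1.14553/0.0833333 → 13 → n, 0.94896/0.0416667 → 22 → w; chars nw.
Extended square: 0.06220/0.00833333 → 7, 0.03229/0.00416667 → 7; chars 77.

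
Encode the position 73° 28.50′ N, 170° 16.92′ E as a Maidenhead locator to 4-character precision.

Offset from 180°W / 90°S: lon 350.28°, lat 163.47°.
Field (20°×10°, letters A–R): lon ⌊350.28/20⌋ = 17 → R; lat ⌊163.47/10⌋ = 16 → Q.
Square (2°×1°, digits 0–9): lon ⌊10.28/2⌋ = 5; lat ⌊3.47/1⌋ = 3.

RQ53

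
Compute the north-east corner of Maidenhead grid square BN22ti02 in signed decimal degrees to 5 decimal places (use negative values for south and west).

Field B=1, N=13: +1·20° lon, +13·10° lat → SW at lon -160°, lat 40°.
Square 2, 2: +2·2° lon, +2·1° lat → SW at lon -156°, lat 42°.
Subsquare t=19, i=8: +19·0.0833333° lon, +8·0.0416667° lat → SW at lon -154.417°, lat 42.3333°.
Extended square 0, 2: +0·0.00833333° lon, +2·0.00416667° lat → SW at lon -154.417°, lat 42.3417°.
Cell spans 0.00833333° lon × 0.00416667° lat. NE corner is SW corner plus one full cell.
latitude 42.34583, longitude -154.40833.

42.34583, -154.40833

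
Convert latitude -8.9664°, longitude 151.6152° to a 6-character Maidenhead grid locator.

QI51ta

Shift to the Maidenhead origin (180°W, 90°S): lon 331.6152, lat 81.0336.
Field: 331.6152/20 → 16 → Q, 81.0336/10 → 8 → I; chars QI.
Square: 11.6152/2 → 5, 1.0336/1 → 1; chars 51.
Subsquare: 1.6152/0.0833333 → 19 → t, 0.0336/0.0416667 → 0 → a; chars ta.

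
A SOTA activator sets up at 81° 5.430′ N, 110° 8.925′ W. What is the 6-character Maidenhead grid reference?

DR41wc

Offset from 180°W / 90°S: lon 69.8512°, lat 171.0905°.
Field (20°×10°, letters A–R): lon ⌊69.8512/20⌋ = 3 → D; lat ⌊171.0905/10⌋ = 17 → R.
Square (2°×1°, digits 0–9): lon ⌊9.8512/2⌋ = 4; lat ⌊1.0905/1⌋ = 1.
Subsquare (5′×2.5′, letters a–x): lon ⌊1.8512/0.0833333⌋ = 22 → w; lat ⌊0.0905/0.0416667⌋ = 2 → c.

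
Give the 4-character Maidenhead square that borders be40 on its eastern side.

Longitude square 4; +1 → 5.
The latitude characters are unchanged.

BE50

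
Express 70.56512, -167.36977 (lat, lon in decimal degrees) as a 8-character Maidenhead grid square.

AQ60hn55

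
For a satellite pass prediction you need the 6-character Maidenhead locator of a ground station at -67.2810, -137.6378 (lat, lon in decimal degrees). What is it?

CC12er

Offset from 180°W / 90°S: lon 42.3622°, lat 22.7190°.
Field: 42.3622/20 → 2 → C, 22.7190/10 → 2 → C; chars CC.
Square: 2.3622/2 → 1, 2.7190/1 → 2; chars 12.
Subsquare: 0.3622/0.0833333 → 4 → e, 0.7190/0.0416667 → 17 → r; chars er.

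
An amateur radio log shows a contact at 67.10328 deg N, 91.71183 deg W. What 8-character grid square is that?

EP47dc44

Offset from 180°W / 90°S: lon 88.28817°, lat 157.10328°.
Field: 88.28817/20 → 4 → E, 157.10328/10 → 15 → P; chars EP.
Square: 8.28817/2 → 4, 7.10328/1 → 7; chars 47.
Subsquare: 0.28817/0.0833333 → 3 → d, 0.10328/0.0416667 → 2 → c; chars dc.
Extended square: 0.03817/0.00833333 → 4, 0.01995/0.00416667 → 4; chars 44.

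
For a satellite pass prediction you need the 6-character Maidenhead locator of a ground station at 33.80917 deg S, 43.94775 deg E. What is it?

Offset from 180°W / 90°S: lon 223.9477°, lat 56.1908°.
Field (20°×10°, letters A–R): lon ⌊223.9477/20⌋ = 11 → L; lat ⌊56.1908/10⌋ = 5 → F.
Square (2°×1°, digits 0–9): lon ⌊3.9477/2⌋ = 1; lat ⌊6.1908/1⌋ = 6.
Subsquare (5′×2.5′, letters a–x): lon ⌊1.9477/0.0833333⌋ = 23 → x; lat ⌊0.1908/0.0416667⌋ = 4 → e.

LF16xe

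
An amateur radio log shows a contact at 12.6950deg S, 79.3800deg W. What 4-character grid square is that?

FH07

Shift to the Maidenhead origin (180°W, 90°S): lon 100.62, lat 77.31.
Field (20°×10°, letters A–R): lon ⌊100.62/20⌋ = 5 → F; lat ⌊77.31/10⌋ = 7 → H.
Square (2°×1°, digits 0–9): lon ⌊0.62/2⌋ = 0; lat ⌊7.31/1⌋ = 7.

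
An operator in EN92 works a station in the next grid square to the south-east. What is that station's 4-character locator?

Longitude square 9; +1 → 10, wraps to 0, carry into field.
Longitude field E = 4; +1 → 5 = F.
Latitude square 2; −1 → 1.

FN01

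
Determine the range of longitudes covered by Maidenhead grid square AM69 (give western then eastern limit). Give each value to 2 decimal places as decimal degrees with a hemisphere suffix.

168.00° W, 166.00° W

Field A=0, M=12: +0·20° lon, +12·10° lat → SW at lon -180°, lat 30°.
Square 6, 9: +6·2° lon, +9·1° lat → SW at lon -168°, lat 39°.
Cell spans 2° lon × 1° lat.
west 168.00° W, east 166.00° W.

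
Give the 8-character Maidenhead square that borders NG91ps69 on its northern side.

NG91pt60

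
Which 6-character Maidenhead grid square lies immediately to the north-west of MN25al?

MN15xm

Longitude subsquare a = 0; −1 → -1, wraps to 23 = x, carry into square.
Longitude square 2; −1 → 1.
Latitude subsquare l = 11; +1 → 12 = m.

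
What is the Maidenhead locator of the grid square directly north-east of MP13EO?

Longitude subsquare e = 4; +1 → 5 = f.
Latitude subsquare o = 14; +1 → 15 = p.

MP13fp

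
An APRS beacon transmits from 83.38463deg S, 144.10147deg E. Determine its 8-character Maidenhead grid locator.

QA26bo27

Add 180° to longitude and 90° to latitude: 324.10147, 6.61537.
Field (20°×10°, letters A–R): 324.10147/20 → 16 → Q, 6.61537/10 → 0 → A; chars QA.
Square (2°×1°, digits 0–9): 4.10147/2 → 2, 6.61537/1 → 6; chars 26.
Subsquare (5′×2.5′, letters a–x): 0.10147/0.0833333 → 1 → b, 0.61537/0.0416667 → 14 → o; chars bo.
Extended square (30″×15″, digits 0–9): 0.01814/0.00833333 → 2, 0.03204/0.00416667 → 7; chars 27.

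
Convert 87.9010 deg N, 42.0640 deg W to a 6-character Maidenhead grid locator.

Offset from 180°W / 90°S: lon 137.9360°, lat 177.9010°.
Field: 137.9360/20 → 6 → G, 177.9010/10 → 17 → R; chars GR.
Square: 17.9360/2 → 8, 7.9010/1 → 7; chars 87.
Subsquare: 1.9360/0.0833333 → 23 → x, 0.9010/0.0416667 → 21 → v; chars xv.

GR87xv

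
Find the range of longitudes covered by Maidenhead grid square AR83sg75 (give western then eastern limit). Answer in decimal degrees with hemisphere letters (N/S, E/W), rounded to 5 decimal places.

162.44167° W, 162.43333° W

Field A=0, R=17: +0·20° lon, +17·10° lat → SW at lon -180°, lat 80°.
Square 8, 3: +8·2° lon, +3·1° lat → SW at lon -164°, lat 83°.
Subsquare s=18, g=6: +18·0.0833333° lon, +6·0.0416667° lat → SW at lon -162.5°, lat 83.25°.
Extended square 7, 5: +7·0.00833333° lon, +5·0.00416667° lat → SW at lon -162.442°, lat 83.2708°.
Cell spans 0.00833333° lon × 0.00416667° lat.
west 162.44167° W, east 162.43333° W.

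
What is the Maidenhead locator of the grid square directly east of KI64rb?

Longitude subsquare r = 17; +1 → 18 = s.
The latitude characters are unchanged.

KI64sb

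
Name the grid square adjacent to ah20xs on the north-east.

Longitude subsquare x = 23; +1 → 24, wraps to 0 = a, carry into square.
Longitude square 2; +1 → 3.
Latitude subsquare s = 18; +1 → 19 = t.

AH30at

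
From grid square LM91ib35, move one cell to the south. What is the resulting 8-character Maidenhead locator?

LM91ib34

Latitude extended square 5; −1 → 4.
The longitude characters are unchanged.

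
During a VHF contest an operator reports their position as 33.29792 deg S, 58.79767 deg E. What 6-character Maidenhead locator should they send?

LF96jq

Add 180° to longitude and 90° to latitude: 238.7977, 56.7021.
Field (20°×10°, letters A–R): 238.7977/20 → 11 → L, 56.7021/10 → 5 → F; chars LF.
Square (2°×1°, digits 0–9): 18.7977/2 → 9, 6.7021/1 → 6; chars 96.
Subsquare (5′×2.5′, letters a–x): 0.7977/0.0833333 → 9 → j, 0.7021/0.0416667 → 16 → q; chars jq.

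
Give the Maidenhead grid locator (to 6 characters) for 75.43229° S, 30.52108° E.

KB54gn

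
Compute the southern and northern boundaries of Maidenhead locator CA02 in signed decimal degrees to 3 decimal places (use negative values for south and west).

-88.000, -87.000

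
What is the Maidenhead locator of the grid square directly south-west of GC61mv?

Longitude subsquare m = 12; −1 → 11 = l.
Latitude subsquare v = 21; −1 → 20 = u.

GC61lu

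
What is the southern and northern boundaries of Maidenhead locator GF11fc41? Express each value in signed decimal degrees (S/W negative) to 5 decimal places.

-38.91250, -38.90833

Field G=6, F=5: +6·20° lon, +5·10° lat → SW at lon -60°, lat -40°.
Square 1, 1: +1·2° lon, +1·1° lat → SW at lon -58°, lat -39°.
Subsquare f=5, c=2: +5·0.0833333° lon, +2·0.0416667° lat → SW at lon -57.5833°, lat -38.9167°.
Extended square 4, 1: +4·0.00833333° lon, +1·0.00416667° lat → SW at lon -57.55°, lat -38.9125°.
Cell spans 0.00833333° lon × 0.00416667° lat.
south -38.91250, north -38.90833.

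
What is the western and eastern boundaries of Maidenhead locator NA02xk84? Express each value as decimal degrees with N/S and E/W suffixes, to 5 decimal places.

81.98333° E, 81.99167° E

Field N=13, A=0: +13·20° lon, +0·10° lat → SW at lon 80°, lat -90°.
Square 0, 2: +0·2° lon, +2·1° lat → SW at lon 80°, lat -88°.
Subsquare x=23, k=10: +23·0.0833333° lon, +10·0.0416667° lat → SW at lon 81.9167°, lat -87.5833°.
Extended square 8, 4: +8·0.00833333° lon, +4·0.00416667° lat → SW at lon 81.9833°, lat -87.5667°.
Cell spans 0.00833333° lon × 0.00416667° lat.
west 81.98333° E, east 81.99167° E.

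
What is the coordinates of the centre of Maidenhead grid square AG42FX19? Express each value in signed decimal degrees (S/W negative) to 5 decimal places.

-27.00208, -171.57083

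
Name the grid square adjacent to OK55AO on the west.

Longitude subsquare a = 0; −1 → -1, wraps to 23 = x, carry into square.
Longitude square 5; −1 → 4.
The latitude characters are unchanged.

OK45xo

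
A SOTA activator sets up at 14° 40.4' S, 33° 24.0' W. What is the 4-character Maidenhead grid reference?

Offset from 180°W / 90°S: lon 146.60°, lat 75.33°.
Field (20°×10°, letters A–R): 146.60/20 → 7 → H, 75.33/10 → 7 → H; chars HH.
Square (2°×1°, digits 0–9): 6.60/2 → 3, 5.33/1 → 5; chars 35.

HH35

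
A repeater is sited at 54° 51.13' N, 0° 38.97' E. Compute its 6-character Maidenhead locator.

JO04hu

Shift to the Maidenhead origin (180°W, 90°S): lon 180.6495, lat 144.8522.
Field (20°×10°, letters A–R): 180.6495/20 → 9 → J, 144.8522/10 → 14 → O; chars JO.
Square (2°×1°, digits 0–9): 0.6495/2 → 0, 4.8522/1 → 4; chars 04.
Subsquare (5′×2.5′, letters a–x): 0.6495/0.0833333 → 7 → h, 0.8522/0.0416667 → 20 → u; chars hu.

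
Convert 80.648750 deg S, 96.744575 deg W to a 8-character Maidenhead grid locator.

Offset from 180°W / 90°S: lon 83.25543°, lat 9.35125°.
Field: 83.25543/20 → 4 → E, 9.35125/10 → 0 → A; chars EA.
Square: 3.25543/2 → 1, 9.35125/1 → 9; chars 19.
Subsquare: 1.25543/0.0833333 → 15 → p, 0.35125/0.0416667 → 8 → i; chars pi.
Extended square: 0.00543/0.00833333 → 0, 0.01792/0.00416667 → 4; chars 04.

EA19pi04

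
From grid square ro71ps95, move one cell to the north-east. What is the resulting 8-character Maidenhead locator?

Longitude extended square 9; +1 → 10, wraps to 0, carry into subsquare.
Longitude subsquare p = 15; +1 → 16 = q.
Latitude extended square 5; +1 → 6.

RO71qs06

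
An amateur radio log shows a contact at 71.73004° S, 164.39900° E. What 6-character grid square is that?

RB28eg

Offset from 180°W / 90°S: lon 344.3990°, lat 18.2700°.
Field: lon ⌊344.3990/20⌋ = 17 → R; lat ⌊18.2700/10⌋ = 1 → B.
Square: lon ⌊4.3990/2⌋ = 2; lat ⌊8.2700/1⌋ = 8.
Subsquare: lon ⌊0.3990/0.0833333⌋ = 4 → e; lat ⌊0.2700/0.0416667⌋ = 6 → g.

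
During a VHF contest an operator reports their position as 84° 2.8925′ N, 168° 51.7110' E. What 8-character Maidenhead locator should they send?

Offset from 180°W / 90°S: lon 348.86185°, lat 174.04821°.
Field: 348.86185/20 → 17 → R, 174.04821/10 → 17 → R; chars RR.
Square: 8.86185/2 → 4, 4.04821/1 → 4; chars 44.
Subsquare: 0.86185/0.0833333 → 10 → k, 0.04821/0.0416667 → 1 → b; chars kb.
Extended square: 0.02852/0.00833333 → 3, 0.00654/0.00416667 → 1; chars 31.

RR44kb31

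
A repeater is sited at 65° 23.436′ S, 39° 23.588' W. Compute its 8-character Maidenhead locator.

HC04ho26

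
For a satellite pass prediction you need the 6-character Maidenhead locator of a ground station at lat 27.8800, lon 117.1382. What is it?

Offset from 180°W / 90°S: lon 297.1382°, lat 117.8800°.
Field: lon ⌊297.1382/20⌋ = 14 → O; lat ⌊117.8800/10⌋ = 11 → L.
Square: lon ⌊17.1382/2⌋ = 8; lat ⌊7.8800/1⌋ = 7.
Subsquare: lon ⌊1.1382/0.0833333⌋ = 13 → n; lat ⌊0.8800/0.0416667⌋ = 21 → v.

OL87nv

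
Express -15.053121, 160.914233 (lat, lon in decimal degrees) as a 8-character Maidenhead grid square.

RH04kw97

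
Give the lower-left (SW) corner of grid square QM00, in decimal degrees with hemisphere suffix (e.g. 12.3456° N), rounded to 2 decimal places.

Field Q=16, M=12: +16·20° lon, +12·10° lat → SW at lon 140°, lat 30°.
Square 0, 0: +0·2° lon, +0·1° lat → SW at lon 140°, lat 30°.
latitude 30.00° N, longitude 140.00° E.

30.00° N, 140.00° E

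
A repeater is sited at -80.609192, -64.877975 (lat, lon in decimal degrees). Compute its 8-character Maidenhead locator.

FA79nj43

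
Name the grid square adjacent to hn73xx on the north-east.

HN84aa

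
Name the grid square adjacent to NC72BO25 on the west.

NC72bo15

Longitude extended square 2; −1 → 1.
The latitude characters are unchanged.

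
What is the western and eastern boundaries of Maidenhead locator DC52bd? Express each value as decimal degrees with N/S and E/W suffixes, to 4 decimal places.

109.9167° W, 109.8333° W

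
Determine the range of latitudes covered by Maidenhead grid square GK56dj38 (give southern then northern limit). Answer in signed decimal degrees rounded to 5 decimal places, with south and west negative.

Field G=6, K=10: +6·20° lon, +10·10° lat → SW at lon -60°, lat 10°.
Square 5, 6: +5·2° lon, +6·1° lat → SW at lon -50°, lat 16°.
Subsquare d=3, j=9: +3·0.0833333° lon, +9·0.0416667° lat → SW at lon -49.75°, lat 16.375°.
Extended square 3, 8: +3·0.00833333° lon, +8·0.00416667° lat → SW at lon -49.725°, lat 16.4083°.
Cell spans 0.00833333° lon × 0.00416667° lat.
south 16.40833, north 16.41250.

16.40833, 16.41250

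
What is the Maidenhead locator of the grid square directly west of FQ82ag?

FQ72xg

Longitude subsquare a = 0; −1 → -1, wraps to 23 = x, carry into square.
Longitude square 8; −1 → 7.
The latitude characters are unchanged.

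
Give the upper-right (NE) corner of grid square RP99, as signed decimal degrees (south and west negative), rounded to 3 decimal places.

70.000, 180.000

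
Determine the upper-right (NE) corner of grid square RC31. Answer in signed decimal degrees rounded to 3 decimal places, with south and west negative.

-68.000, 168.000

Field R=17, C=2: +17·20° lon, +2·10° lat → SW at lon 160°, lat -70°.
Square 3, 1: +3·2° lon, +1·1° lat → SW at lon 166°, lat -69°.
Cell spans 2° lon × 1° lat. NE corner is SW corner plus one full cell.
latitude -68.000, longitude 168.000.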